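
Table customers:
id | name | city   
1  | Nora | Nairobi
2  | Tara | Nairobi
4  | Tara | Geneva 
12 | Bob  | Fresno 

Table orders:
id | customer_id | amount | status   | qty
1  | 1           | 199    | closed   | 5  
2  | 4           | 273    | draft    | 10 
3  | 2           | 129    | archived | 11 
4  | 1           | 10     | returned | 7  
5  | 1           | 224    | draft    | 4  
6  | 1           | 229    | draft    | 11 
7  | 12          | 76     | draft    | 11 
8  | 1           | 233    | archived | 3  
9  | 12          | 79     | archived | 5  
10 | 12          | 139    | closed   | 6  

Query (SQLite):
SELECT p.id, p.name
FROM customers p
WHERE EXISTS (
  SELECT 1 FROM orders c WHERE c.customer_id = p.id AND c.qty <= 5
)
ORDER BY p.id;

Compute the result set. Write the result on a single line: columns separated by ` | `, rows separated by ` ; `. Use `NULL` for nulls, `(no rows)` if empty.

For each customers row, check whether any orders with matching customer_id has qty <= 5.
Keep rows where that is true.

1 | Nora ; 12 | Bob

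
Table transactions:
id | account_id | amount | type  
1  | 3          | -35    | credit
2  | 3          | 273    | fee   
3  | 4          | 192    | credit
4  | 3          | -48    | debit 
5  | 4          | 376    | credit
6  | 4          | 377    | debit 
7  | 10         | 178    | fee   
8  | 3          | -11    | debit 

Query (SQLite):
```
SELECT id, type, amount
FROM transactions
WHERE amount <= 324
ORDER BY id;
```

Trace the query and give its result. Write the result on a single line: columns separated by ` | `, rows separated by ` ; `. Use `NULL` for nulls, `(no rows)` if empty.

1 | credit | -35 ; 2 | fee | 273 ; 3 | credit | 192 ; 4 | debit | -48 ; 7 | fee | 178 ; 8 | debit | -11

amount <= 324: ids {1, 2, 3, 4, 7, 8}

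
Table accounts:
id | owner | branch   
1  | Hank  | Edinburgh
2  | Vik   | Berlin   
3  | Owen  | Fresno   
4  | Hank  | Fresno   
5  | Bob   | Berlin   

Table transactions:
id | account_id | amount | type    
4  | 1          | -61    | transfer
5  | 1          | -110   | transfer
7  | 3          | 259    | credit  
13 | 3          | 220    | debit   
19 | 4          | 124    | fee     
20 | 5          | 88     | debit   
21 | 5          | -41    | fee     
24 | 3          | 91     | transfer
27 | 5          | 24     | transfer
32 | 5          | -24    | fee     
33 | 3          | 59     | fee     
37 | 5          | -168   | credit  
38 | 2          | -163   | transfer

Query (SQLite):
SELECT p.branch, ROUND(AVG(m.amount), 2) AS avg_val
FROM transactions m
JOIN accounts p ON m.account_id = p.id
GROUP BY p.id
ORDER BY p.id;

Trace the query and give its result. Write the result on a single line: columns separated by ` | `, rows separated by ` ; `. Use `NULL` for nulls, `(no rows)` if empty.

Join each transactions row to its accounts via account_id.
Group joined rows by accounts.id; compute ROUND(AVG(m.amount), 2) per group.
  1: ids {4, 5} → ROUND(AVG(m.amount), 2)=-85.5
  2: ids {38} → ROUND(AVG(m.amount), 2)=-163
  3: ids {7, 13, 24, 33} → ROUND(AVG(m.amount), 2)=157.25
  4: ids {19} → ROUND(AVG(m.amount), 2)=124
  5: ids {20, 21, 27, 32, 37} → ROUND(AVG(m.amount), 2)=-24.2

Edinburgh | -85.5 ; Berlin | -163 ; Fresno | 157.25 ; Fresno | 124 ; Berlin | -24.2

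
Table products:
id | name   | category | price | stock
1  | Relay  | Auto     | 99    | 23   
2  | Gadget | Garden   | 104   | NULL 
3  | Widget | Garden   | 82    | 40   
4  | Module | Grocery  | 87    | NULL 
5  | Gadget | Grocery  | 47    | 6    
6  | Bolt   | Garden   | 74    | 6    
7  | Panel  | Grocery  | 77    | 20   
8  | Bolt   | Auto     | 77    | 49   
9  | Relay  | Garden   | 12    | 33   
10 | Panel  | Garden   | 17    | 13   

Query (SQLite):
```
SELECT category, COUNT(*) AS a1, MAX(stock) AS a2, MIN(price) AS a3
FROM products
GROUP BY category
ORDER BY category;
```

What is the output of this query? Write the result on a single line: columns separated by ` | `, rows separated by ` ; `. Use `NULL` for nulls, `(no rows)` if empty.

Auto | 2 | 49 | 77 ; Garden | 5 | 40 | 12 ; Grocery | 3 | 20 | 47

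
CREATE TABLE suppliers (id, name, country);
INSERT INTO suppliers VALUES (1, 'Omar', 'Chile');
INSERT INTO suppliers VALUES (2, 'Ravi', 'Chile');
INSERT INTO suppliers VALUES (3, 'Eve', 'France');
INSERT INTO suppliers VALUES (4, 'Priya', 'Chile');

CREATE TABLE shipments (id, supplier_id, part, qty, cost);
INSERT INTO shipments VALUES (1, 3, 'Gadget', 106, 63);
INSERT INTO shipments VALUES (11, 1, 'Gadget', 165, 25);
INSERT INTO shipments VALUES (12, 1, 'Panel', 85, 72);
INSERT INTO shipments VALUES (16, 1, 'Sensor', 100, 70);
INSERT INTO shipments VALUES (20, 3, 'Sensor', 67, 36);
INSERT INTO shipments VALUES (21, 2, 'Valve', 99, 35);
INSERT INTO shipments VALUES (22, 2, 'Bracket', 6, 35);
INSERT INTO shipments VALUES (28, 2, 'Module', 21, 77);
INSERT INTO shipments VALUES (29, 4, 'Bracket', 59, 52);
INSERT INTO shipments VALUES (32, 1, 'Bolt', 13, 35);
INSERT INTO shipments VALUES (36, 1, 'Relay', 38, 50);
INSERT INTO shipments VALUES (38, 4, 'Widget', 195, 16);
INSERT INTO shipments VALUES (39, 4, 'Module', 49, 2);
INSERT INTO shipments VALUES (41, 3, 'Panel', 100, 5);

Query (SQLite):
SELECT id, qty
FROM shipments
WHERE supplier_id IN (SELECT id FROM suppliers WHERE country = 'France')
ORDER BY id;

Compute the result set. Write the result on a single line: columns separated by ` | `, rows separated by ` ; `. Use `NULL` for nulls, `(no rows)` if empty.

1 | 106 ; 20 | 67 ; 41 | 100

Inner query: suppliers.id where country = 'France'.
Outer: keep shipments rows whose supplier_id is in that set.
Inner query → {3}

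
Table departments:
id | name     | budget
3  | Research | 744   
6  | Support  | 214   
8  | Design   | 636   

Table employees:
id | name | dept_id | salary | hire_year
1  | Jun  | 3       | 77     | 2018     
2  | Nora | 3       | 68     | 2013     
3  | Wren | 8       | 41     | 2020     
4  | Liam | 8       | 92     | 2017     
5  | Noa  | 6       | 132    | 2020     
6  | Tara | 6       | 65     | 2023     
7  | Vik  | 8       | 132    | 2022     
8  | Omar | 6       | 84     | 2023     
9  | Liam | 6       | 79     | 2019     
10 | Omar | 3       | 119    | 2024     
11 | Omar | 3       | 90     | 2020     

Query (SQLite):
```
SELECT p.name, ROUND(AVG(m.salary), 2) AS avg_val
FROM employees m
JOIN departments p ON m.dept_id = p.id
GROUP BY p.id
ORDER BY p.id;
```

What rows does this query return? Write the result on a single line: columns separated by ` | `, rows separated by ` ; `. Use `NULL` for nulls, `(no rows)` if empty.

Join each employees row to its departments via dept_id.
Group joined rows by departments.id; compute ROUND(AVG(m.salary), 2) per group.
  3: ids {1, 2, 10, 11} → ROUND(AVG(m.salary), 2)=88.5
  6: ids {5, 6, 8, 9} → ROUND(AVG(m.salary), 2)=90
  8: ids {3, 4, 7} → ROUND(AVG(m.salary), 2)=88.33

Research | 88.5 ; Support | 90 ; Design | 88.33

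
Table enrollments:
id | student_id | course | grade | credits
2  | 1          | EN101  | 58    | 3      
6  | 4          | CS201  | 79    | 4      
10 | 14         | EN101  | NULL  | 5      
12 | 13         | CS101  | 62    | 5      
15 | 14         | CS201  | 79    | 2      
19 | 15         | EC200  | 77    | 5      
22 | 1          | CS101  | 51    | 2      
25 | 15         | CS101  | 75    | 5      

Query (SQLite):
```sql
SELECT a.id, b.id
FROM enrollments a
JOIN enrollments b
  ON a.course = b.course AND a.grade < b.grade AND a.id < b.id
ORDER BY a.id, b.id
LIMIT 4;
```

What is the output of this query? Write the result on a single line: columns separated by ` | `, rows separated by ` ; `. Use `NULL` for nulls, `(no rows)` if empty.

Pairs (a,b) with same course, a.grade < b.grade, a.id < b.id.
course groups: CS101:{12,22,25} CS201:{6,15} EC200:{19} EN101:{2,10}
Ordered by (a.id, b.id); first 4.

12 | 25 ; 22 | 25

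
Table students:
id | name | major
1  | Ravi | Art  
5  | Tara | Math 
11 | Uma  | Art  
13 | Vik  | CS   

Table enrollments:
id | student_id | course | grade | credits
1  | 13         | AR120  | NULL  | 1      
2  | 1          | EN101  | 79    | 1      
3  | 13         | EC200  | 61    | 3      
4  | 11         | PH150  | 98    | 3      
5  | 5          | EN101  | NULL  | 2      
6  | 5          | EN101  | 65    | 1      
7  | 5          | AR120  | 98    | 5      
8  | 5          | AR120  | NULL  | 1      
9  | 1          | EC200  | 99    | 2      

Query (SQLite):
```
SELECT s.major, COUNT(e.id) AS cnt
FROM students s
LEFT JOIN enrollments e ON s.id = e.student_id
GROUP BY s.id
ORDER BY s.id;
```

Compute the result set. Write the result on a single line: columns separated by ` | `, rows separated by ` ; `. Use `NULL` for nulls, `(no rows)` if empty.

LEFT JOIN keeps every students row; unmatched ones get NULL for enrollments columns.
Group by students.id and compute COUNT(e.id). COUNT(col) of an all-NULL group is 0.
  1: ids {2, 9} → COUNT(e.id)=2
  5: ids {5, 6, 7, 8} → COUNT(e.id)=4
  11: ids {4} → COUNT(e.id)=1
  13: ids {1, 3} → COUNT(e.id)=2

Art | 2 ; Math | 4 ; Art | 1 ; CS | 2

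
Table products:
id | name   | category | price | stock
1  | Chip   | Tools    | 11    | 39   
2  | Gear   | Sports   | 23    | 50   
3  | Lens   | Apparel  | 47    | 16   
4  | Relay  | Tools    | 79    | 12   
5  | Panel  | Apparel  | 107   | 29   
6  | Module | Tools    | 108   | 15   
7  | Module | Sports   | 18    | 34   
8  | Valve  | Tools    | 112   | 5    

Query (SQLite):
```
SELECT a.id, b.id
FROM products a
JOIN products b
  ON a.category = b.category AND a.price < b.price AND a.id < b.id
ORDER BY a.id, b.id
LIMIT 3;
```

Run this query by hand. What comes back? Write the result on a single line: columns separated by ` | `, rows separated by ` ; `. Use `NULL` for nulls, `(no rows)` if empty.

1 | 4 ; 1 | 6 ; 1 | 8

Pairs (a,b) with same category, a.price < b.price, a.id < b.id.
category groups: Apparel:{3,5} Sports:{2,7} Tools:{1,4,6,8}
Ordered by (a.id, b.id); first 3.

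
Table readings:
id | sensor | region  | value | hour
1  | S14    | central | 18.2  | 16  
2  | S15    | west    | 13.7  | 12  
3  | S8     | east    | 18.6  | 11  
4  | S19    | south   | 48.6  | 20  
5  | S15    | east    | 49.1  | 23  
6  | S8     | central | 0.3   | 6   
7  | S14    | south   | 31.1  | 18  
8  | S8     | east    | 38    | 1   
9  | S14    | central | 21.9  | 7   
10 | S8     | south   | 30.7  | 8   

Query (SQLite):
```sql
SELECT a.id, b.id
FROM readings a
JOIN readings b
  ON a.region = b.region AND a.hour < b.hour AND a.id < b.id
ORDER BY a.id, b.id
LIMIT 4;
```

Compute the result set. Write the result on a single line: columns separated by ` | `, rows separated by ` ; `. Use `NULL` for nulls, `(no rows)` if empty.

Pairs (a,b) with same region, a.hour < b.hour, a.id < b.id.
region groups: central:{1,6,9} east:{3,5,8} south:{4,7,10} west:{2}
Ordered by (a.id, b.id); first 4.

3 | 5 ; 6 | 9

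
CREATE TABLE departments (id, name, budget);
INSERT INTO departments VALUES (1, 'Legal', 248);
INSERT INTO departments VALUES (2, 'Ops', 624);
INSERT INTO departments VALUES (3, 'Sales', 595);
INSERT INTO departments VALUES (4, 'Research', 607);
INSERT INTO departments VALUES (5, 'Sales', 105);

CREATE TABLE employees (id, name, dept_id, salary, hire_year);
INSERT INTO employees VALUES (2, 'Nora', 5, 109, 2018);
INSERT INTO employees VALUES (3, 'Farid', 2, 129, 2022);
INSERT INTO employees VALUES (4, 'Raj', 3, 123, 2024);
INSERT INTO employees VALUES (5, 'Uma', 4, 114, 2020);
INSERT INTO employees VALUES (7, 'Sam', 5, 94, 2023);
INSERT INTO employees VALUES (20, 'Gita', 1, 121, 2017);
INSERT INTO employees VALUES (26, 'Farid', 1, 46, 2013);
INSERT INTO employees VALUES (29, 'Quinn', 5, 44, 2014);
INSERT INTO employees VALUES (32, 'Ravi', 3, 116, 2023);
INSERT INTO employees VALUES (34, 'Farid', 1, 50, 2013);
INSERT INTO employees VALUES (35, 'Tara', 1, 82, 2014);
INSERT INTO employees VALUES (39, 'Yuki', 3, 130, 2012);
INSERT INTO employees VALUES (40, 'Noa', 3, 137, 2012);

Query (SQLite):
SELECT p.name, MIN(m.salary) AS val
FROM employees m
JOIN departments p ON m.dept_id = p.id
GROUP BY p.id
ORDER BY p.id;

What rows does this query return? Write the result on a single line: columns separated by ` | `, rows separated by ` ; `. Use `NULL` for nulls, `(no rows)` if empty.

Join each employees row to its departments via dept_id.
Group joined rows by departments.id; compute MIN(m.salary) per group.
  1: ids {20, 26, 34, 35} → MIN(m.salary)=46
  2: ids {3} → MIN(m.salary)=129
  3: ids {4, 32, 39, 40} → MIN(m.salary)=116
  4: ids {5} → MIN(m.salary)=114
  5: ids {2, 7, 29} → MIN(m.salary)=44

Legal | 46 ; Ops | 129 ; Sales | 116 ; Research | 114 ; Sales | 44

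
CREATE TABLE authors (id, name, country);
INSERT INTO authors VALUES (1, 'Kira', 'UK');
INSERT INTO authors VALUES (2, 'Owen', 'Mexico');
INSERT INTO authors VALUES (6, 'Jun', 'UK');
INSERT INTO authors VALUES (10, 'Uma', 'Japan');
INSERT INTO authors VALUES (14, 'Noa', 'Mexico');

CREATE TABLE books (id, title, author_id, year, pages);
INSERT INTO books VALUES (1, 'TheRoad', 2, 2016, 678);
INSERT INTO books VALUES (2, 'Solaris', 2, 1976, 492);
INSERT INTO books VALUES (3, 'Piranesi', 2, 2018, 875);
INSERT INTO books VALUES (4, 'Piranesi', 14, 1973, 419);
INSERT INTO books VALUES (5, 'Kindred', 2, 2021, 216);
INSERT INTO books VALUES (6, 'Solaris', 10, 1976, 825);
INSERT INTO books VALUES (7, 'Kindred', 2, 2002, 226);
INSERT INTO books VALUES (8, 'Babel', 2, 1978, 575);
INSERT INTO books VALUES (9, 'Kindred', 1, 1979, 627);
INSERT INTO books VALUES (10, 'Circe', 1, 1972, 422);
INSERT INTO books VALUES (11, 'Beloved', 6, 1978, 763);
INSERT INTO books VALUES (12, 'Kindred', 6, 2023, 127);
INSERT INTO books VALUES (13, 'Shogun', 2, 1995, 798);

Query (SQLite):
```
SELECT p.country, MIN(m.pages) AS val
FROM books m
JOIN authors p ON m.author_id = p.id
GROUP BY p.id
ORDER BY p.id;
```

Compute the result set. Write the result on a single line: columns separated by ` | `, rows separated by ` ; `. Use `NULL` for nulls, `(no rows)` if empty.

Join each books row to its authors via author_id.
Group joined rows by authors.id; compute MIN(m.pages) per group.
  1: ids {9, 10} → MIN(m.pages)=422
  2: ids {1, 2, 3, 5, 7, 8, 13} → MIN(m.pages)=216
  6: ids {11, 12} → MIN(m.pages)=127
  10: ids {6} → MIN(m.pages)=825
  14: ids {4} → MIN(m.pages)=419

UK | 422 ; Mexico | 216 ; UK | 127 ; Japan | 825 ; Mexico | 419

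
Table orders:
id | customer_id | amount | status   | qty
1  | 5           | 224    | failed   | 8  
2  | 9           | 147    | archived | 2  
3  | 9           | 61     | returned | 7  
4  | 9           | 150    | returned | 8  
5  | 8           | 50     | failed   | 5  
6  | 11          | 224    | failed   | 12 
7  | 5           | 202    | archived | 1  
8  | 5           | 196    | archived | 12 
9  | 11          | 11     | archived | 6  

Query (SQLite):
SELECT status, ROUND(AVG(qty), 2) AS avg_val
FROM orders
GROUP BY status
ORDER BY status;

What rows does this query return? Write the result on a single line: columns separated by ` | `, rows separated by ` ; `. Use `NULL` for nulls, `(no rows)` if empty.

Partition orders by status; compute ROUND(AVG(qty), 2) within each group.
  archived: ids {2, 7, 8, 9} → ROUND(AVG(qty), 2)=5.25
  failed: ids {1, 5, 6} → ROUND(AVG(qty), 2)=8.33
  returned: ids {3, 4} → ROUND(AVG(qty), 2)=7.5

archived | 5.25 ; failed | 8.33 ; returned | 7.5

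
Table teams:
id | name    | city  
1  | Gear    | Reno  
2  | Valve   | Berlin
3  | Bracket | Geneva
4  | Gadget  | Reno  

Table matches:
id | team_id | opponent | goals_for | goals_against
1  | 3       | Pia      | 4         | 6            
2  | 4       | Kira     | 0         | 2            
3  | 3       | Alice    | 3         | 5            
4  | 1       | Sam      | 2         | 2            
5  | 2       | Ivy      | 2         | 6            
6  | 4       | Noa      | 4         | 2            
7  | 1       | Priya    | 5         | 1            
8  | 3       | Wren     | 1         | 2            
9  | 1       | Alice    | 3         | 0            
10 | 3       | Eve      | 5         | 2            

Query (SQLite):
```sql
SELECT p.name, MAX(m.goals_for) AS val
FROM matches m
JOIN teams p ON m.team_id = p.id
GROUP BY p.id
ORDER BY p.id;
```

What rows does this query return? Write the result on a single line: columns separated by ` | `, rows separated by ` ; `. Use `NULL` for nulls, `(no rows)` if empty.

Gear | 5 ; Valve | 2 ; Bracket | 5 ; Gadget | 4

Join each matches row to its teams via team_id.
Group joined rows by teams.id; compute MAX(m.goals_for) per group.
  1: ids {4, 7, 9} → MAX(m.goals_for)=5
  2: ids {5} → MAX(m.goals_for)=2
  3: ids {1, 3, 8, 10} → MAX(m.goals_for)=5
  4: ids {2, 6} → MAX(m.goals_for)=4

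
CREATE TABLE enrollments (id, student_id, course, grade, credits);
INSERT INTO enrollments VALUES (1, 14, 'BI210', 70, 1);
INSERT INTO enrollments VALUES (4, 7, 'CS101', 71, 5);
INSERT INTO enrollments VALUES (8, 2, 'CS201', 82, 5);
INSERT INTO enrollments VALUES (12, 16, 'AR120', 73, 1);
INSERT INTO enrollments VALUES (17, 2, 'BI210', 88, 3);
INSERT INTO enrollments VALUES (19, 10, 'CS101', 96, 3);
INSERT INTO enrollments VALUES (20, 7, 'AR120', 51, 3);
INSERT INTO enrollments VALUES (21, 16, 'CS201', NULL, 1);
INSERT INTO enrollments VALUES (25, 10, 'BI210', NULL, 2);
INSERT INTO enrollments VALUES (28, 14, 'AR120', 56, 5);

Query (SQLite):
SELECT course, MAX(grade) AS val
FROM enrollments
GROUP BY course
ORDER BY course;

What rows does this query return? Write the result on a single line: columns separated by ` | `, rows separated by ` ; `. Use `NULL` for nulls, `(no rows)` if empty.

AR120 | 73 ; BI210 | 88 ; CS101 | 96 ; CS201 | 82

Partition enrollments by course; compute MAX(grade) within each group.
  AR120: ids {12, 20, 28} → MAX(grade)=73
  BI210: ids {1, 17, 25} → MAX(grade)=88
  CS101: ids {4, 19} → MAX(grade)=96
  CS201: ids {8, 21} → MAX(grade)=82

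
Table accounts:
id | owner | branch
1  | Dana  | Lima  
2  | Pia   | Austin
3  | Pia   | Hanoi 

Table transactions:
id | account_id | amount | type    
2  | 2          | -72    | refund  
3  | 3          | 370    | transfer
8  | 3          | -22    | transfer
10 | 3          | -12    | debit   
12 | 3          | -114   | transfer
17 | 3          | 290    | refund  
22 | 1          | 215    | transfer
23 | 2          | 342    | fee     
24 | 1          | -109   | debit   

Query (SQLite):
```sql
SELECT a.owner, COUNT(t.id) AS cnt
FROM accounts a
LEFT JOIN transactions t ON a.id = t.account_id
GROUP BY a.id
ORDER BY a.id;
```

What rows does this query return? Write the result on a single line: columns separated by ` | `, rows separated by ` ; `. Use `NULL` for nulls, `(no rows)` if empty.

LEFT JOIN keeps every accounts row; unmatched ones get NULL for transactions columns.
Group by accounts.id and compute COUNT(t.id). COUNT(col) of an all-NULL group is 0.
  1: ids {22, 24} → COUNT(t.id)=2
  2: ids {2, 23} → COUNT(t.id)=2
  3: ids {3, 8, 10, 12, 17} → COUNT(t.id)=5

Dana | 2 ; Pia | 2 ; Pia | 5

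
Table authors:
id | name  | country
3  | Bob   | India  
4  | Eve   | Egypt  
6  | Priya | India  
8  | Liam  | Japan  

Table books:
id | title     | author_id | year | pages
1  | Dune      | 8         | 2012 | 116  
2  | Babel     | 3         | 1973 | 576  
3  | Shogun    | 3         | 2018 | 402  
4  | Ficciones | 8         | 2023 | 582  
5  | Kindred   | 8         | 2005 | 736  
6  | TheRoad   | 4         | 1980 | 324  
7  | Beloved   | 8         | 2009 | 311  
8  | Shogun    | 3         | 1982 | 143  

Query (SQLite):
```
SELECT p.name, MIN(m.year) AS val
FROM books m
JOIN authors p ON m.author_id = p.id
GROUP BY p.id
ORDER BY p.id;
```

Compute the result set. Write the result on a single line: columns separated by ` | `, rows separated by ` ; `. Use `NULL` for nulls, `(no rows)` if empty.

Bob | 1973 ; Eve | 1980 ; Liam | 2005

Join each books row to its authors via author_id.
Group joined rows by authors.id; compute MIN(m.year) per group.
  3: ids {2, 3, 8} → MIN(m.year)=1973
  4: ids {6} → MIN(m.year)=1980
  8: ids {1, 4, 5, 7} → MIN(m.year)=2005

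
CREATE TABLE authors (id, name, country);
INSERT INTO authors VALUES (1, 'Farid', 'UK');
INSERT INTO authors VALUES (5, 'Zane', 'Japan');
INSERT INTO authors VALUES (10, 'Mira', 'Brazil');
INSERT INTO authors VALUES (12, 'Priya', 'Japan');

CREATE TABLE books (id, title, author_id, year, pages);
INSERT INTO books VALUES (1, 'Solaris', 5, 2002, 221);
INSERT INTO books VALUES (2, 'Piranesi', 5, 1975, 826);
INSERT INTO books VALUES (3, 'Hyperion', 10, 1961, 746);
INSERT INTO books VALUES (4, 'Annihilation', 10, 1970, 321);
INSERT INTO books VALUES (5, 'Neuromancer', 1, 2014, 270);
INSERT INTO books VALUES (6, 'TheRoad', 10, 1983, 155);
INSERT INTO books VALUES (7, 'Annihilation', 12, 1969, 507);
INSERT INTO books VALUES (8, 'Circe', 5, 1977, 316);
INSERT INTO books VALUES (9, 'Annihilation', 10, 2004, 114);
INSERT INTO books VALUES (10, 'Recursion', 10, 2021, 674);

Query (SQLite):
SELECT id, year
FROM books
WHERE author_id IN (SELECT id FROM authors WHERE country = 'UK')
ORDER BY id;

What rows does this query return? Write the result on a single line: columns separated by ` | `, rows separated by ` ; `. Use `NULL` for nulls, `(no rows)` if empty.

Inner query: authors.id where country = 'UK'.
Outer: keep books rows whose author_id is in that set.
Inner query → {1}

5 | 2014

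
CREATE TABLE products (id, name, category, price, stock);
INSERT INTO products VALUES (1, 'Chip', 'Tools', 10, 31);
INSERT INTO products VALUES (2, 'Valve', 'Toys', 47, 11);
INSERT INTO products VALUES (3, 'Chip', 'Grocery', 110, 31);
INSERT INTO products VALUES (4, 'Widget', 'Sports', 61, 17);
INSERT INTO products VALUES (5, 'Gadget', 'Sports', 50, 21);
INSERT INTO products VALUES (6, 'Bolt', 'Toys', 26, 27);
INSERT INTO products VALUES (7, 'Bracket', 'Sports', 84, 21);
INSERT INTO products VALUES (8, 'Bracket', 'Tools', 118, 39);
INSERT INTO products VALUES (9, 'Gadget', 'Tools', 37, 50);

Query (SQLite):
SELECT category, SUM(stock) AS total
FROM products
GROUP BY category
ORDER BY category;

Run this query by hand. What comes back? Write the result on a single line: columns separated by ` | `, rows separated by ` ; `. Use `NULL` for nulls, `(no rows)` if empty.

Grocery | 31 ; Sports | 59 ; Tools | 120 ; Toys | 38

Partition products by category; compute SUM(stock) within each group.
  Grocery: ids {3} → SUM(stock)=31
  Sports: ids {4, 5, 7} → SUM(stock)=59
  Tools: ids {1, 8, 9} → SUM(stock)=120
  Toys: ids {2, 6} → SUM(stock)=38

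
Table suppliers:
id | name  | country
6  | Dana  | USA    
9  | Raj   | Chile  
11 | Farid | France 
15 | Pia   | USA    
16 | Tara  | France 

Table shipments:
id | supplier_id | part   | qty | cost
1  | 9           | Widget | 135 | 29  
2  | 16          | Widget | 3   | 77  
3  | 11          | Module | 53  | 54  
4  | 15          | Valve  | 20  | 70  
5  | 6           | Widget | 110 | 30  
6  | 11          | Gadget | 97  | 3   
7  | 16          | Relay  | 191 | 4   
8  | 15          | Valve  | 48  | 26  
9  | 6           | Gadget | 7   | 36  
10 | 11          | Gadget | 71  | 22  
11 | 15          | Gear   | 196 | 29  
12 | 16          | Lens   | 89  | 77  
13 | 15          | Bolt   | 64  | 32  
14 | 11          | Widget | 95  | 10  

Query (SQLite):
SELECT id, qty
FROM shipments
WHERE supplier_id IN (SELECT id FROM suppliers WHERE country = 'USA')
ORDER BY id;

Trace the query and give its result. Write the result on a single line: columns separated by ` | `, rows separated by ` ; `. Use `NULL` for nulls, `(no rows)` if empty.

Inner query: suppliers.id where country = 'USA'.
Outer: keep shipments rows whose supplier_id is in that set.
Inner query → {6, 15}

4 | 20 ; 5 | 110 ; 8 | 48 ; 9 | 7 ; 11 | 196 ; 13 | 64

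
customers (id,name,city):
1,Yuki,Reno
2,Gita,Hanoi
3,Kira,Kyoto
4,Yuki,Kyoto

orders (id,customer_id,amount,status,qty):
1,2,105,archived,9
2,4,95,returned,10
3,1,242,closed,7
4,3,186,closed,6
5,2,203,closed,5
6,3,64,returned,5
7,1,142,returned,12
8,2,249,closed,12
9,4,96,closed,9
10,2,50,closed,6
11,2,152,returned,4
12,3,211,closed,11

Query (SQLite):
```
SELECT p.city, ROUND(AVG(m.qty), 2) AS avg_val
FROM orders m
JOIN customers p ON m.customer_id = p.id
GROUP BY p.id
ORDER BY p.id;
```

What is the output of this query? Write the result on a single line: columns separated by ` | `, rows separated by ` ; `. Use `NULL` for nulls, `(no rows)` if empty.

Join each orders row to its customers via customer_id.
Group joined rows by customers.id; compute ROUND(AVG(m.qty), 2) per group.
  1: ids {3, 7} → ROUND(AVG(m.qty), 2)=9.5
  2: ids {1, 5, 8, 10, 11} → ROUND(AVG(m.qty), 2)=7.2
  3: ids {4, 6, 12} → ROUND(AVG(m.qty), 2)=7.33
  4: ids {2, 9} → ROUND(AVG(m.qty), 2)=9.5

Reno | 9.5 ; Hanoi | 7.2 ; Kyoto | 7.33 ; Kyoto | 9.5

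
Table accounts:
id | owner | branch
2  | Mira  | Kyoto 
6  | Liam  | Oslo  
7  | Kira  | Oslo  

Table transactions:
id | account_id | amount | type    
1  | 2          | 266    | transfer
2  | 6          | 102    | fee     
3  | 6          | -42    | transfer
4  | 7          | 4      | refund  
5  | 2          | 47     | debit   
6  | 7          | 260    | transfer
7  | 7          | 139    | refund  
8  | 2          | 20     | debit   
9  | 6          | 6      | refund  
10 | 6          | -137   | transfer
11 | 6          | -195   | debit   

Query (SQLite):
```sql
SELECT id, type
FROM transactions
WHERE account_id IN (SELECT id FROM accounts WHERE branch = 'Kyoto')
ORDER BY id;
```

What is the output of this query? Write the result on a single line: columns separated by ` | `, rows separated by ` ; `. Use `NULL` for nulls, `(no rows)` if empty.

1 | transfer ; 5 | debit ; 8 | debit

Inner query: accounts.id where branch = 'Kyoto'.
Outer: keep transactions rows whose account_id is in that set.
Inner query → {2}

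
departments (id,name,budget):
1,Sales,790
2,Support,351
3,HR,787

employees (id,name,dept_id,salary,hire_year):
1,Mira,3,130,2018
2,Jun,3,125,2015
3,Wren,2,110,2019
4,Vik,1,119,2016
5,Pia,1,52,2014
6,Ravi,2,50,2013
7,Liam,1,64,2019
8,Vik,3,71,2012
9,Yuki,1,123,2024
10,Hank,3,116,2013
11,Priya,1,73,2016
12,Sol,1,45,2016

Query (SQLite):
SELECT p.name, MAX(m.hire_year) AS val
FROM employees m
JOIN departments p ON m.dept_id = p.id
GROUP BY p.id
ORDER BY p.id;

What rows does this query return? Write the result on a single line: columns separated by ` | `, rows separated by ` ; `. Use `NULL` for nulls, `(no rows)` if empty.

Sales | 2024 ; Support | 2019 ; HR | 2018

Join each employees row to its departments via dept_id.
Group joined rows by departments.id; compute MAX(m.hire_year) per group.
  1: ids {4, 5, 7, 9, 11, 12} → MAX(m.hire_year)=2024
  2: ids {3, 6} → MAX(m.hire_year)=2019
  3: ids {1, 2, 8, 10} → MAX(m.hire_year)=2018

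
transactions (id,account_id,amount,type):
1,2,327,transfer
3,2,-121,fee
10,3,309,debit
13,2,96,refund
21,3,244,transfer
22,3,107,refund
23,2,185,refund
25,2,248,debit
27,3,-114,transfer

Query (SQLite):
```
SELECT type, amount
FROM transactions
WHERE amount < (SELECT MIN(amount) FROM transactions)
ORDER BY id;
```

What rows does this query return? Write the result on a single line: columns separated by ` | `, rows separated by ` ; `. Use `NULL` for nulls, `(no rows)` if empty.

(no rows)

Scalar subquery: MIN(amount) over all transactions rows = -121.
Keep rows where amount < that value.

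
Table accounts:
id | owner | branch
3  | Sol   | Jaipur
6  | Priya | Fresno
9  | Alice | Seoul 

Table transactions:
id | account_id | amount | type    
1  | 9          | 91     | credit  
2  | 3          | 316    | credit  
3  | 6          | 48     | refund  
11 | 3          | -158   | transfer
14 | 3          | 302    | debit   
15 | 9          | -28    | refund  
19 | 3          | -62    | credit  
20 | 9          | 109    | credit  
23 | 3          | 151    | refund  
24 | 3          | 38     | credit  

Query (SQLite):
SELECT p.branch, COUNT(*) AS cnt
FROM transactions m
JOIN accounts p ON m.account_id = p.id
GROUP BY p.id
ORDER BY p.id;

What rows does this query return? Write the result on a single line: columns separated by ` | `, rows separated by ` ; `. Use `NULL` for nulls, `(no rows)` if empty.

Jaipur | 6 ; Fresno | 1 ; Seoul | 3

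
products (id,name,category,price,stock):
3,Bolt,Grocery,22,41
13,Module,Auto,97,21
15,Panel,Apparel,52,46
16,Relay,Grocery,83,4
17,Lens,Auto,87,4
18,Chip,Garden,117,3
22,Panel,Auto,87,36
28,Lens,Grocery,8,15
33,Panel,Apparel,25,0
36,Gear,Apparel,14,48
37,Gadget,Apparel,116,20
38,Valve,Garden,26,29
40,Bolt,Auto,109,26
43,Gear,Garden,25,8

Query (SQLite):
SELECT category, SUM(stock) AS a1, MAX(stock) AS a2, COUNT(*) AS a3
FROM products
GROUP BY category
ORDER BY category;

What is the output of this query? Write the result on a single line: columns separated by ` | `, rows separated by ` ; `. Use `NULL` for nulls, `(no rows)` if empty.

Apparel | 114 | 48 | 4 ; Auto | 87 | 36 | 4 ; Garden | 40 | 29 | 3 ; Grocery | 60 | 41 | 3

Group products by category.
Per group compute: SUM(stock), MAX(stock), COUNT(*).
  Apparel: ids {15, 33, 36, 37} → SUM(stock)=114, MAX(stock)=48, COUNT(*)=4
  Auto: ids {13, 17, 22, 40} → SUM(stock)=87, MAX(stock)=36, COUNT(*)=4
  Garden: ids {18, 38, 43} → SUM(stock)=40, MAX(stock)=29, COUNT(*)=3
  Grocery: ids {3, 16, 28} → SUM(stock)=60, MAX(stock)=41, COUNT(*)=3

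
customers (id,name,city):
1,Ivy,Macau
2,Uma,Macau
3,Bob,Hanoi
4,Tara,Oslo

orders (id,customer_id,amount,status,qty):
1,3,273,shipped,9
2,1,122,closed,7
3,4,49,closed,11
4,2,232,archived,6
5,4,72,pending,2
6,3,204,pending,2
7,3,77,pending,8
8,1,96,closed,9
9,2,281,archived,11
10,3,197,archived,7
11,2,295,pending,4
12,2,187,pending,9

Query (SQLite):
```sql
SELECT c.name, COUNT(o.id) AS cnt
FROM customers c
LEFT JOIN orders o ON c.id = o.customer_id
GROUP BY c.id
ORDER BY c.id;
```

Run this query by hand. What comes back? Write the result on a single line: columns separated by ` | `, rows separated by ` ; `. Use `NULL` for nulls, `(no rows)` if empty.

Ivy | 2 ; Uma | 4 ; Bob | 4 ; Tara | 2

LEFT JOIN keeps every customers row; unmatched ones get NULL for orders columns.
Group by customers.id and compute COUNT(o.id). COUNT(col) of an all-NULL group is 0.
  1: ids {2, 8} → COUNT(o.id)=2
  2: ids {4, 9, 11, 12} → COUNT(o.id)=4
  3: ids {1, 6, 7, 10} → COUNT(o.id)=4
  4: ids {3, 5} → COUNT(o.id)=2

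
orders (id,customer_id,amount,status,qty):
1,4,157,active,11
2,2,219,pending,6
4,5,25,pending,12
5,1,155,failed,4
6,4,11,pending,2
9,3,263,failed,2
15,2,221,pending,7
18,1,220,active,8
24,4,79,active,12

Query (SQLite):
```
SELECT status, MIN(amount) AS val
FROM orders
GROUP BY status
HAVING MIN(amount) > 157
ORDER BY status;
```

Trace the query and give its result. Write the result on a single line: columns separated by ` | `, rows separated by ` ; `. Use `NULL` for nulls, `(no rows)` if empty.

Partition orders by status; compute MIN(amount) within each group.
HAVING: keep groups where MIN(amount) > 157.
  active: ids {1, 18, 24} → MIN(amount)=79
  failed: ids {5, 9} → MIN(amount)=155
  pending: ids {2, 4, 6, 15} → MIN(amount)=11

(no rows)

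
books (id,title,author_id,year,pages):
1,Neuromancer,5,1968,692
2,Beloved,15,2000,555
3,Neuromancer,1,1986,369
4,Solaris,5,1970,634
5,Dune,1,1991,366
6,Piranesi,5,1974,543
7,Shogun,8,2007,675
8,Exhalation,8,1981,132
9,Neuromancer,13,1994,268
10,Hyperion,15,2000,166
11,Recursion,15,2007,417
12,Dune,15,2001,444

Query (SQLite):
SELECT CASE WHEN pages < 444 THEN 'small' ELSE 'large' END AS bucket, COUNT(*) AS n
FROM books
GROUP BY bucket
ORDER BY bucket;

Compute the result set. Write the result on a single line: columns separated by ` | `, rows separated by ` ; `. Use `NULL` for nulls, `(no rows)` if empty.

large | 6 ; small | 6

Bucket rows by pages < 444 → 'small' else 'large'; count each bucket.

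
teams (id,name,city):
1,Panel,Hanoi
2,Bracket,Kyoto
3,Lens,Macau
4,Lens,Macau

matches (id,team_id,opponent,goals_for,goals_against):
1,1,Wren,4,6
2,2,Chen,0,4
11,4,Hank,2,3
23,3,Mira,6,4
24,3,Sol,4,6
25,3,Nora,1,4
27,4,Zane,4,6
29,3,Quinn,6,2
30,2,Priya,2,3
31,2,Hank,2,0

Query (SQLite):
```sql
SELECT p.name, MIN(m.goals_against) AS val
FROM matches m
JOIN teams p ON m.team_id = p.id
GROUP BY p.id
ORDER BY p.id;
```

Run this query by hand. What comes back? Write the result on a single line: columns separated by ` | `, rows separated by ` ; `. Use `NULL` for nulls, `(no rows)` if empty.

Join each matches row to its teams via team_id.
Group joined rows by teams.id; compute MIN(m.goals_against) per group.
  1: ids {1} → MIN(m.goals_against)=6
  2: ids {2, 30, 31} → MIN(m.goals_against)=0
  3: ids {23, 24, 25, 29} → MIN(m.goals_against)=2
  4: ids {11, 27} → MIN(m.goals_against)=3

Panel | 6 ; Bracket | 0 ; Lens | 2 ; Lens | 3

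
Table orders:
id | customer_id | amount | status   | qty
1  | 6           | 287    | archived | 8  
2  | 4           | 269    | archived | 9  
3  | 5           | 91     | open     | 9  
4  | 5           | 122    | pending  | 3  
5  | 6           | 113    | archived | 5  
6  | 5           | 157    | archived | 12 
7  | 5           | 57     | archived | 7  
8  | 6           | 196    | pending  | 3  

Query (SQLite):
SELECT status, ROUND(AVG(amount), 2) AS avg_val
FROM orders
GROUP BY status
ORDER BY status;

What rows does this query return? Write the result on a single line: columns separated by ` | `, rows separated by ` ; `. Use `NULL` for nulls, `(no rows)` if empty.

Partition orders by status; compute ROUND(AVG(amount), 2) within each group.
  archived: ids {1, 2, 5, 6, 7} → ROUND(AVG(amount), 2)=176.6
  open: ids {3} → ROUND(AVG(amount), 2)=91
  pending: ids {4, 8} → ROUND(AVG(amount), 2)=159

archived | 176.6 ; open | 91 ; pending | 159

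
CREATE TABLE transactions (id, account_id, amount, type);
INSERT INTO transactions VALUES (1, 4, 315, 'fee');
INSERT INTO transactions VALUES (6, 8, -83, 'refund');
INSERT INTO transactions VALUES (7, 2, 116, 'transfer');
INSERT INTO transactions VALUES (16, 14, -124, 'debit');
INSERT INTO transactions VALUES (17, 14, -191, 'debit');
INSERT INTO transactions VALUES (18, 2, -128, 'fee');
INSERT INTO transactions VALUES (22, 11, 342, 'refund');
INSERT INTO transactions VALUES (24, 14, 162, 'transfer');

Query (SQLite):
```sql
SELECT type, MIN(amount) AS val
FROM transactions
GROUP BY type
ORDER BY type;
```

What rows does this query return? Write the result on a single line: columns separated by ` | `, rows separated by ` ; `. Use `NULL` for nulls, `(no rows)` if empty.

debit | -191 ; fee | -128 ; refund | -83 ; transfer | 116

Partition transactions by type; compute MIN(amount) within each group.
  debit: ids {16, 17} → MIN(amount)=-191
  fee: ids {1, 18} → MIN(amount)=-128
  refund: ids {6, 22} → MIN(amount)=-83
  transfer: ids {7, 24} → MIN(amount)=116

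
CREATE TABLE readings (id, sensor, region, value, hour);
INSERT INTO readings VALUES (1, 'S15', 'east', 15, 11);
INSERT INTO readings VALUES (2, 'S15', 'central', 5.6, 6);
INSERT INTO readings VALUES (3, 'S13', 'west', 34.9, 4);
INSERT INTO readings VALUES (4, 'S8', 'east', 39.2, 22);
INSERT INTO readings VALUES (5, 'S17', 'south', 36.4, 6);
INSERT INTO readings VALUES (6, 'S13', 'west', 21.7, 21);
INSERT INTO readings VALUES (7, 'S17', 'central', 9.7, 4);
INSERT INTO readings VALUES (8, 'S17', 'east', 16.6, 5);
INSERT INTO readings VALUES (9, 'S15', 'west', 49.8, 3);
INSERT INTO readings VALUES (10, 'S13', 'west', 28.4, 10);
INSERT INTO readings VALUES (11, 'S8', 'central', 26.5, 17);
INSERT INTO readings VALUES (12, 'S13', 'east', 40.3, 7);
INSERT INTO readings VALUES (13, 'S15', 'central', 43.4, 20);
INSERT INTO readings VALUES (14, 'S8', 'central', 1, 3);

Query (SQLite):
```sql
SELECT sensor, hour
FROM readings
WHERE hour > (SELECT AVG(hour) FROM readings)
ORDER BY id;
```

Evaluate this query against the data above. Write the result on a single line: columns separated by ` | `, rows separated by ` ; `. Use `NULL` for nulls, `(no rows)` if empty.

Scalar subquery: AVG(hour) over all readings rows = 9.928571 (≈; comparison uses full precision).
Keep rows where hour > that value.

S15 | 11 ; S8 | 22 ; S13 | 21 ; S13 | 10 ; S8 | 17 ; S15 | 20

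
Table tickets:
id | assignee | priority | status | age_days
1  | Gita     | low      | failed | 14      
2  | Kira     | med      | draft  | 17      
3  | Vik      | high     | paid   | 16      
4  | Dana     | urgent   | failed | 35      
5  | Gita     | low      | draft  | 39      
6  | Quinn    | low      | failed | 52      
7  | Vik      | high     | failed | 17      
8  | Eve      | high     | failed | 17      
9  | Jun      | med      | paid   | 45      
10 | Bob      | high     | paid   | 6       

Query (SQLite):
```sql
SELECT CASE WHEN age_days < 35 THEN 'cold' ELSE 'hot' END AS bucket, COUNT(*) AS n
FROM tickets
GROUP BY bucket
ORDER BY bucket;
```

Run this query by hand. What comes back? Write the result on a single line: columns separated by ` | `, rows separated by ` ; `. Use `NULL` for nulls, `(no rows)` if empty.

cold | 6 ; hot | 4

Bucket rows by age_days < 35 → 'cold' else 'hot'; count each bucket.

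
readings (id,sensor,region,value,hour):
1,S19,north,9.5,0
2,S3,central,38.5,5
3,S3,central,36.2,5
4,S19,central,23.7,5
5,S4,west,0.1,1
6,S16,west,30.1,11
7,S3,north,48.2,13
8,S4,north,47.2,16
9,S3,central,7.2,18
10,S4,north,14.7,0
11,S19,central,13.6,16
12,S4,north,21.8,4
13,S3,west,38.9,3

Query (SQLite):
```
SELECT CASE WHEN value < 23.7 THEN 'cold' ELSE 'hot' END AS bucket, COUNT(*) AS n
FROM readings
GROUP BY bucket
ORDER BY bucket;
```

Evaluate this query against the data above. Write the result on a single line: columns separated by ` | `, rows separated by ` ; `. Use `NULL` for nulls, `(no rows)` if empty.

cold | 6 ; hot | 7

Bucket rows by value < 23.7 → 'cold' else 'hot'; count each bucket.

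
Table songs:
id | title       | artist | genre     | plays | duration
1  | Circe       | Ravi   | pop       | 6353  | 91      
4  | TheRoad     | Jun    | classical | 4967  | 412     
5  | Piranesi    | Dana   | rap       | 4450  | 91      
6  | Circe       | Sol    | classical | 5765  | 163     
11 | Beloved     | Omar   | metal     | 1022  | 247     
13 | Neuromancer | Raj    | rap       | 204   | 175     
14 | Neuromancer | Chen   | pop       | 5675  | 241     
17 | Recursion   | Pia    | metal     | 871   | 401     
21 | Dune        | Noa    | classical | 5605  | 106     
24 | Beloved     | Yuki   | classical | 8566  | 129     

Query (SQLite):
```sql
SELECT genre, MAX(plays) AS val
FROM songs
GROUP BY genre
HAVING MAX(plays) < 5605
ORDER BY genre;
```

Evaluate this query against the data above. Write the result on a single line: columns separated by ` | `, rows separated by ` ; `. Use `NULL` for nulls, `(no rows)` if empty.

Partition songs by genre; compute MAX(plays) within each group.
HAVING: keep groups where MAX(plays) < 5605.
  classical: ids {4, 6, 21, 24} → MAX(plays)=8566
  metal: ids {11, 17} → MAX(plays)=1022
  pop: ids {1, 14} → MAX(plays)=6353
  rap: ids {5, 13} → MAX(plays)=4450

metal | 1022 ; rap | 4450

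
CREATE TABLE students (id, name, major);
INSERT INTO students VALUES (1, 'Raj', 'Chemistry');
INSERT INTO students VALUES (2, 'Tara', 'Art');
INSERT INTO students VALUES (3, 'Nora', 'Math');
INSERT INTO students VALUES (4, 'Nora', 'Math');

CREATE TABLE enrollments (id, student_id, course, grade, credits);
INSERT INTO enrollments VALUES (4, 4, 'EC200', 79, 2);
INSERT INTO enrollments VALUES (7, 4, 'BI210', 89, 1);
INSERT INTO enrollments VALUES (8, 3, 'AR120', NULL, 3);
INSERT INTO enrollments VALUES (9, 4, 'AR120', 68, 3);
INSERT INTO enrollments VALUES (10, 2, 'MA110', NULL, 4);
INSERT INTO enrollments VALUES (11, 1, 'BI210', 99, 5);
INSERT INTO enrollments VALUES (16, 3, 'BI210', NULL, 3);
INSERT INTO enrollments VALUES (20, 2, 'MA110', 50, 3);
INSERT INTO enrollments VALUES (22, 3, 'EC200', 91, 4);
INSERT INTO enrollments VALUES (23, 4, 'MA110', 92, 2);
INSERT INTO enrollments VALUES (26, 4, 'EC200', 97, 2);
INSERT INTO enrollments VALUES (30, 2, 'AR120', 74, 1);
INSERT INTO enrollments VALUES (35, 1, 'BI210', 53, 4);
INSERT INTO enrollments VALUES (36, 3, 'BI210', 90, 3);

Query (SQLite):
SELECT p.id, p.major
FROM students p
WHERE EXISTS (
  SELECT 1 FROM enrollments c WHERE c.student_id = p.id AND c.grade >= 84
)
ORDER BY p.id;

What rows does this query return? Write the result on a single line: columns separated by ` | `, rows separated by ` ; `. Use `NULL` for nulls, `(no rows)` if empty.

For each students row, check whether any enrollments with matching student_id has grade >= 84.
Keep rows where that is true.

1 | Chemistry ; 3 | Math ; 4 | Math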